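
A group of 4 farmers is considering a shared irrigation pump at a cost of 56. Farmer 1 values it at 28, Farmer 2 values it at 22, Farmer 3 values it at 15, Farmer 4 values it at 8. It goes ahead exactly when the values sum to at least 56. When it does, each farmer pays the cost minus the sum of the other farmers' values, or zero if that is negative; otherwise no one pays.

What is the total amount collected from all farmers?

Total value 73 ≥ cost 56, so it is built.
Farmer 1: others sum to 45; max(0, 56 - 45) = 11.
Farmer 2: others sum to 51; max(0, 56 - 51) = 5.
Farmer 3: others sum to 58; max(0, 56 - 58) = 0.
Farmer 4: others sum to 65; max(0, 56 - 65) = 0.
Total collected = 11 + 5 + 0 + 0 = 16.

16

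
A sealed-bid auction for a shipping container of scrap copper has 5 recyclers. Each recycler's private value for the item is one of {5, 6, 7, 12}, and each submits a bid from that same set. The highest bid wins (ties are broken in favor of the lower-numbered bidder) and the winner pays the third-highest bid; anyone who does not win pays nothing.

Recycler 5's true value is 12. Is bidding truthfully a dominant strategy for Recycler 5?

Yes

Check each profile of the others' bids and compare truth against every alternative bid.
Others bid (5, 5, 5, 7): truth gives 7, best alternative gives 0.
Others bid (5, 5, 7, 5): truth gives 7, best alternative gives 0.
Others bid (5, 7, 5, 5): truth gives 7, best alternative gives 0.
Others bid (7, 5, 5, 5): truth gives 7, best alternative gives 0.
Others bid (5, 5, 6, 7): truth gives 6, best alternative gives 0.
Others bid (5, 5, 7, 6): truth gives 6, best alternative gives 0.
(Remaining 250 profiles checked similarly; truth is weakly best in each.)
In every case the truthful bid is at least as good as any alternative, so it is a dominant strategy.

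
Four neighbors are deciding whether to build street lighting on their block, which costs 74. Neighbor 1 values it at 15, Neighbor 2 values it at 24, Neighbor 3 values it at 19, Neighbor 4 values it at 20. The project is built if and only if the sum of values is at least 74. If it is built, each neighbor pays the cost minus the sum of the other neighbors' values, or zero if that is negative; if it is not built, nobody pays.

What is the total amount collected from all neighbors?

Total value 78 ≥ cost 74, so it is built.
Neighbor 1: others sum to 63; max(0, 74 - 63) = 11.
Neighbor 2: others sum to 54; max(0, 74 - 54) = 20.
Neighbor 3: others sum to 59; max(0, 74 - 59) = 15.
Neighbor 4: others sum to 58; max(0, 74 - 58) = 16.
Total collected = 11 + 20 + 15 + 16 = 62.

62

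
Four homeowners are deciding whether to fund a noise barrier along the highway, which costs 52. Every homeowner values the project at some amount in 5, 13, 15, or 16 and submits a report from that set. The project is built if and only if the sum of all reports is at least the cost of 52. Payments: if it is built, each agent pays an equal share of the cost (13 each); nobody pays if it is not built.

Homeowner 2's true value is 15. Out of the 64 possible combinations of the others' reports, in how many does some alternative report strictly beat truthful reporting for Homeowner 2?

Others report (5, 15, 16): truth gives 0; report 16 gives 2 > 0. Violating.
Others report (5, 16, 15): truth gives 0; report 16 gives 2 > 0. Violating.
Others report (15, 5, 16): truth gives 0; report 16 gives 2 > 0. Violating.
Others report (15, 16, 5): truth gives 0; report 16 gives 2 > 0. Violating.
Others report (5, 5, 5): truth gives 0; no alternative beats it.
Others report (5, 5, 13): truth gives 0; no alternative beats it.
(Checking all 64 profiles: 6 have a profitable deviation, 58 do not.)

6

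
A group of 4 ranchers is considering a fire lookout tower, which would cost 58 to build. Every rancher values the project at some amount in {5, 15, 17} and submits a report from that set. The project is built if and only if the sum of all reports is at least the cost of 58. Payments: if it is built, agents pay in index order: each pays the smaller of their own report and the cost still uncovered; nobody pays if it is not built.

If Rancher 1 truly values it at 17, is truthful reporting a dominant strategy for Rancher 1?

Consider the case where Rancher 2 reports 15, Rancher 3 reports 15 and Rancher 4 reports 15.
Truthful report 17: project built, pays 17, utility 17 - 17 = 0.
Report 15 instead: project built, pays 15, utility 17 - 15 = 2.
Since 2 > 0, reporting 15 is strictly better here, so truthful reporting is not dominant.

No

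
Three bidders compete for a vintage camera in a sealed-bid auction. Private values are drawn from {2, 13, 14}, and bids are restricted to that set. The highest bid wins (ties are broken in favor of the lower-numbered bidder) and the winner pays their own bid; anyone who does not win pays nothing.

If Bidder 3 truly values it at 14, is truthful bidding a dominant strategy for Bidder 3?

Consider the case where Bidder 1 bids 2 and Bidder 2 bids 2.
Truthful bid 14: wins, pays 14, utility 14 - 14 = 0.
Bid 13 instead: wins, pays 13, utility 14 - 13 = 1.
Since 1 > 0, bidding 13 is strictly better here, so truthful bidding is not dominant.

No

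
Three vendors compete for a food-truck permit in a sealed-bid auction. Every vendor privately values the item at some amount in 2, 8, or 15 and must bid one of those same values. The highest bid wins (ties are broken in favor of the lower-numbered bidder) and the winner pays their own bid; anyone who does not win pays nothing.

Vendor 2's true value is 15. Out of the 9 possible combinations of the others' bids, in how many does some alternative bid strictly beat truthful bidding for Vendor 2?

2

Others bid (2, 2): truth gives 0; bid 8 gives 7 > 0. Violating.
Others bid (2, 8): truth gives 0; bid 8 gives 7 > 0. Violating.
Others bid (2, 15): truth gives 0; no alternative beats it.
Others bid (8, 2): truth gives 0; no alternative beats it.
(Checking all 9 profiles: 2 have a profitable deviation, 7 do not.)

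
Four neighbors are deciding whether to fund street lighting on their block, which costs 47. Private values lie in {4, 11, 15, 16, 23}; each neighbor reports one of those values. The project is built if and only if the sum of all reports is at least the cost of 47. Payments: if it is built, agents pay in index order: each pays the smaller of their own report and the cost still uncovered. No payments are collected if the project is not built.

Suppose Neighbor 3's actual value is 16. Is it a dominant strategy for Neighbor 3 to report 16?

No

Consider the case where Neighbor 1 reports 4, Neighbor 2 reports 11 and Neighbor 4 reports 23.
Truthful report 16: project built, pays 16, utility 16 - 16 = 0.
Report 11 instead: project built, pays 11, utility 16 - 11 = 5.
Since 5 > 0, reporting 11 is strictly better here, so truthful reporting is not dominant.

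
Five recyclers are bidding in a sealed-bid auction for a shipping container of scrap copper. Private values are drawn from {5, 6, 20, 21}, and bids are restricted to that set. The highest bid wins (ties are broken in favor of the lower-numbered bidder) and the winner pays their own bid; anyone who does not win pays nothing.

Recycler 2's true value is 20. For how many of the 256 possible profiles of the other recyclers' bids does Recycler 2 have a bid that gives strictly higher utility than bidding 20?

Others bid (5, 5, 5, 5): truth gives 0; bid 6 gives 14 > 0. Violating.
Others bid (5, 5, 5, 6): truth gives 0; bid 6 gives 14 > 0. Violating.
Others bid (5, 5, 6, 5): truth gives 0; bid 6 gives 14 > 0. Violating.
Others bid (5, 5, 6, 6): truth gives 0; bid 6 gives 14 > 0. Violating.
Others bid (5, 5, 5, 20): truth gives 0; no alternative beats it.
Others bid (5, 5, 5, 21): truth gives 0; no alternative beats it.
(Checking all 256 profiles: 8 have a profitable deviation, 248 do not.)

8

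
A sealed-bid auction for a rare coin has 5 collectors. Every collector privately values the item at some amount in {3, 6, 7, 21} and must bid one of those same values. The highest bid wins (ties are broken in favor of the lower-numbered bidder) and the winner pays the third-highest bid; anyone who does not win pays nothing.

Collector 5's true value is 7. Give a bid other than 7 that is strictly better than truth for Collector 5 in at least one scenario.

Suppose Collector 1 bids 3, Collector 2 bids 3, Collector 3 bids 3 and Collector 4 bids 7.
Bid 7: loses, pays 0, utility 0.
Bid 21: wins, pays 3, utility 7 - 3 = 4.
So bidding 21 beats truth here (4 > 0).

21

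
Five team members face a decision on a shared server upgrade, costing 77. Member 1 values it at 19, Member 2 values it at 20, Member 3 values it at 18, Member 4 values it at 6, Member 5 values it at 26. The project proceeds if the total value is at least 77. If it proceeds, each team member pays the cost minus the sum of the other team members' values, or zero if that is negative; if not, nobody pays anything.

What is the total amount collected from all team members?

Total value 89 ≥ cost 77, so it is built.
Member 1: others sum to 70; max(0, 77 - 70) = 7.
Member 2: others sum to 69; max(0, 77 - 69) = 8.
Member 3: others sum to 71; max(0, 77 - 71) = 6.
Member 4: others sum to 83; max(0, 77 - 83) = 0.
Member 5: others sum to 63; max(0, 77 - 63) = 14.
Total collected = 7 + 8 + 6 + 0 + 14 = 35.

35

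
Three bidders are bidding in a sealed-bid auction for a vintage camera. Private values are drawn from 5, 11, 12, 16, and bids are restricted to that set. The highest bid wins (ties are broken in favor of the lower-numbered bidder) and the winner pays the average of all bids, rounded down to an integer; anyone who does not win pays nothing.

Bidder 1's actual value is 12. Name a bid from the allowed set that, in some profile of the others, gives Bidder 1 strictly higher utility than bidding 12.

5

Suppose Bidder 2 bids 5 and Bidder 3 bids 5.
Bid 12: wins, pays 7, utility 12 - 7 = 5.
Bid 5: wins, pays 5, utility 12 - 5 = 7.
So bidding 5 beats truth here (7 > 5).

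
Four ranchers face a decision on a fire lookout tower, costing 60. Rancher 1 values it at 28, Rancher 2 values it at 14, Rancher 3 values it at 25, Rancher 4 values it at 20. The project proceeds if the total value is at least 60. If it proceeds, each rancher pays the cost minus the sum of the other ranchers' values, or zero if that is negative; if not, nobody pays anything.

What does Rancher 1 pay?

1

Total value 87 ≥ cost 60, so the project is built.
The other ranchers' values sum to 59.
Cost minus that sum is 60 - 59 = 1.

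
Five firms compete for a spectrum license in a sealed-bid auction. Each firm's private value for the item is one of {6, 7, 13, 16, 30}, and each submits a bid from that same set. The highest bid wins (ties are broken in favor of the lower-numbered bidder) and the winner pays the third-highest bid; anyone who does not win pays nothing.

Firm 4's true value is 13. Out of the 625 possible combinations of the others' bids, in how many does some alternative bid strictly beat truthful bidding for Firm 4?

Others bid (6, 6, 6, 16): truth gives 0; bid 16 gives 7 > 0. Violating.
Others bid (6, 6, 6, 30): truth gives 0; bid 30 gives 7 > 0. Violating.
Others bid (6, 6, 7, 16): truth gives 0; bid 16 gives 6 > 0. Violating.
Others bid (6, 6, 7, 30): truth gives 0; bid 30 gives 6 > 0. Violating.
Others bid (6, 6, 6, 6): truth gives 7; no alternative beats it.
Others bid (6, 6, 6, 7): truth gives 7; no alternative beats it.
(Checking all 625 profiles: 64 have a profitable deviation, 561 do not.)

64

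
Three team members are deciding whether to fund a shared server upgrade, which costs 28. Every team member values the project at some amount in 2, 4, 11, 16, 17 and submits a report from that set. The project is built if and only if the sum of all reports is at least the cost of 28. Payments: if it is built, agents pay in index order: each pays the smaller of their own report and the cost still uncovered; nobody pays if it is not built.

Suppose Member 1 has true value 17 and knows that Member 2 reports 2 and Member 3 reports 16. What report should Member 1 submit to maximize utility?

Report 2: project not built, utility 0.
Report 4: project not built, utility 0.
Report 11: project built, pays 11, utility 17 - 11 = 6.
Report 16: project built, pays 16, utility 17 - 16 = 1.
Report 17: project built, pays 17, utility 17 - 17 = 0.
The best choice is 11 with utility 6.

11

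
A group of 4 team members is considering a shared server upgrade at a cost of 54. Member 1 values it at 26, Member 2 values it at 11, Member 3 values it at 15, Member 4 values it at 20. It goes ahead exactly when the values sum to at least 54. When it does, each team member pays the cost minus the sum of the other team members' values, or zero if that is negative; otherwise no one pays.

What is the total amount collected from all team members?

Total value 72 ≥ cost 54, so it is built.
Member 1: others sum to 46; max(0, 54 - 46) = 8.
Member 2: others sum to 61; max(0, 54 - 61) = 0.
Member 3: others sum to 57; max(0, 54 - 57) = 0.
Member 4: others sum to 52; max(0, 54 - 52) = 2.
Total collected = 8 + 0 + 0 + 2 = 10.

10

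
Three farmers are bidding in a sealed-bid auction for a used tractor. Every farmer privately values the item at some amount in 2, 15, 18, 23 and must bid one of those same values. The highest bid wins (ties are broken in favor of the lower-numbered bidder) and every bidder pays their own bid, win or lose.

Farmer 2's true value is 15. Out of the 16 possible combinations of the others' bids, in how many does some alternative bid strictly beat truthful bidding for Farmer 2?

Others bid (2, 18): truth gives -15; bid 2 gives -2 > -15. Violating.
Others bid (2, 23): truth gives -15; bid 2 gives -2 > -15. Violating.
Others bid (15, 2): truth gives -15; bid 2 gives -2 > -15. Violating.
Others bid (15, 15): truth gives -15; bid 2 gives -2 > -15. Violating.
Others bid (2, 2): truth gives 0; no alternative beats it.
Others bid (2, 15): truth gives 0; no alternative beats it.
(Checking all 16 profiles: 14 have a profitable deviation, 2 do not.)

14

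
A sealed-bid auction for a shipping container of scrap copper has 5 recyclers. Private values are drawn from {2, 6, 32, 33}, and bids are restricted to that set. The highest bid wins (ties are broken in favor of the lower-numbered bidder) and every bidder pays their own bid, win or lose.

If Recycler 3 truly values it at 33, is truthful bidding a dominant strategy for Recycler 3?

No

Consider the case where Recycler 1 bids 2, Recycler 2 bids 2, Recycler 4 bids 2 and Recycler 5 bids 2.
Truthful bid 33: wins, pays 33, utility 33 - 33 = 0.
Bid 6 instead: wins, pays 6, utility 33 - 6 = 27.
Since 27 > 0, bidding 6 is strictly better here, so truthful bidding is not dominant.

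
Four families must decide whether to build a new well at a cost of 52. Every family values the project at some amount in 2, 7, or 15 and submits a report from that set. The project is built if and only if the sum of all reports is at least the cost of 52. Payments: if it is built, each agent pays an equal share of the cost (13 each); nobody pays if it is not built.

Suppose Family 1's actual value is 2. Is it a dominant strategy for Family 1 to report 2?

Yes

Check each profile of the others' reports and compare truth against every alternative report.
Others report (15, 15, 15): truth gives 0, best alternative gives -11.
Others report (2, 2, 2): truth gives 0, best alternative gives 0.
Others report (2, 2, 7): truth gives 0, best alternative gives 0.
Others report (2, 2, 15): truth gives 0, best alternative gives 0.
Others report (2, 7, 2): truth gives 0, best alternative gives 0.
Others report (2, 7, 7): truth gives 0, best alternative gives 0.
(Remaining 21 profiles checked similarly; truth is weakly best in each.)
In every case the truthful report is at least as good as any alternative, so it is a dominant strategy.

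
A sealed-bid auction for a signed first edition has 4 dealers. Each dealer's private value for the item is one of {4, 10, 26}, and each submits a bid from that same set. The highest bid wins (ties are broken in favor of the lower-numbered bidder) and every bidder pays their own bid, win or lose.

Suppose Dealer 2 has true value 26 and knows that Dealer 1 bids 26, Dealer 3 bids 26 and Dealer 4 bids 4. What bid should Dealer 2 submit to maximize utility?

Bid 4: loses but pays 4, utility -4.
Bid 10: loses but pays 10, utility -10.
Bid 26: loses but pays 26, utility -26.
The best choice is 4 with utility -4.

4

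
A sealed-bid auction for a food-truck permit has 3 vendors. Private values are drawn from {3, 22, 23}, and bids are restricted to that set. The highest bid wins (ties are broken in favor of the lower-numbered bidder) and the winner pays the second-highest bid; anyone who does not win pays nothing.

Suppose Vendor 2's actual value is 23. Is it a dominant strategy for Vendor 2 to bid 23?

Yes

Check each profile of the others' bids and compare truth against every alternative bid.
Others bid (22, 3): truth gives 1, best alternative gives 0.
Others bid (22, 22): truth gives 1, best alternative gives 0.
Others bid (3, 3): truth gives 20, best alternative gives 20.
Others bid (3, 22): truth gives 1, best alternative gives 1.
Others bid (3, 23): truth gives 0, best alternative gives 0.
Others bid (22, 23): truth gives 0, best alternative gives 0.
(Remaining 3 profiles checked similarly; truth is weakly best in each.)
In every case the truthful bid is at least as good as any alternative, so it is a dominant strategy.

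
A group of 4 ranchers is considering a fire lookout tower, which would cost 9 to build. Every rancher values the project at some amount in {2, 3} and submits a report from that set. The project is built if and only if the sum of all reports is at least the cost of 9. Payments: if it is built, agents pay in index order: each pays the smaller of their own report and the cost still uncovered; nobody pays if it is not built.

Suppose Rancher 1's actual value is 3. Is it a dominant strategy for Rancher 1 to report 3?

No

Consider the case where Rancher 2 reports 2, Rancher 3 reports 2 and Rancher 4 reports 3.
Truthful report 3: project built, pays 3, utility 3 - 3 = 0.
Report 2 instead: project built, pays 2, utility 3 - 2 = 1.
Since 1 > 0, reporting 2 is strictly better here, so truthful reporting is not dominant.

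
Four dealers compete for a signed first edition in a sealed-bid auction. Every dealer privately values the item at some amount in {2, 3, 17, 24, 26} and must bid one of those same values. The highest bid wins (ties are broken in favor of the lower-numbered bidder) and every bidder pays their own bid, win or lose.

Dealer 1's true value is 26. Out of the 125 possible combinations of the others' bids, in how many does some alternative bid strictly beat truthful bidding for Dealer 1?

Others bid (2, 2, 2): truth gives 0; bid 2 gives 24 > 0. Violating.
Others bid (2, 2, 3): truth gives 0; bid 3 gives 23 > 0. Violating.
Others bid (2, 2, 17): truth gives 0; bid 17 gives 9 > 0. Violating.
Others bid (2, 2, 24): truth gives 0; bid 24 gives 2 > 0. Violating.
Others bid (2, 2, 26): truth gives 0; no alternative beats it.
Others bid (2, 3, 26): truth gives 0; no alternative beats it.
(Checking all 125 profiles: 64 have a profitable deviation, 61 do not.)

64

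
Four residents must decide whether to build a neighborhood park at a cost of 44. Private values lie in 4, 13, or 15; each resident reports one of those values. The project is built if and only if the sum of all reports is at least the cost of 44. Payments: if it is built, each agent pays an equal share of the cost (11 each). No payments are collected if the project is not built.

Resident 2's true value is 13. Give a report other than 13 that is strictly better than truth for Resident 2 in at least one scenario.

Suppose Resident 1 reports 4, Resident 3 reports 13 and Resident 4 reports 13.
Report 13: project not built, utility 0.
Report 15: project built, pays 11, utility 13 - 11 = 2.
So reporting 15 beats truth here (2 > 0).

15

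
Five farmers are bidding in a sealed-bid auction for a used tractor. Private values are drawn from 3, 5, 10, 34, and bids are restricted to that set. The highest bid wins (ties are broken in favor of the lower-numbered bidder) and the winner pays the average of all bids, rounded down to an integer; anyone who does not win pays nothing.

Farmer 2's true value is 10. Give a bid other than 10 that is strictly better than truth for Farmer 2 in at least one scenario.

Suppose Farmer 1 bids 3, Farmer 3 bids 3, Farmer 4 bids 3 and Farmer 5 bids 3.
Bid 10: wins, pays 4, utility 10 - 4 = 6.
Bid 5: wins, pays 3, utility 10 - 3 = 7.
So bidding 5 beats truth here (7 > 6).

5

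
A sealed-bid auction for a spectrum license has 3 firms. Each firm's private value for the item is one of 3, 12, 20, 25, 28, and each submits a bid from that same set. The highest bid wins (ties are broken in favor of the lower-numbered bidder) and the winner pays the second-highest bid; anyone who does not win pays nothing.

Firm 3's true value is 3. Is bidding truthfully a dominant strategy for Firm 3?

Yes

Check each profile of the others' bids and compare truth against every alternative bid.
Others bid (3, 3): truth gives 0, best alternative gives 0.
Others bid (3, 12): truth gives 0, best alternative gives 0.
Others bid (3, 20): truth gives 0, best alternative gives 0.
Others bid (3, 25): truth gives 0, best alternative gives 0.
Others bid (3, 28): truth gives 0, best alternative gives 0.
Others bid (12, 3): truth gives 0, best alternative gives 0.
(Remaining 19 profiles checked similarly; truth is weakly best in each.)
In every case the truthful bid is at least as good as any alternative, so it is a dominant strategy.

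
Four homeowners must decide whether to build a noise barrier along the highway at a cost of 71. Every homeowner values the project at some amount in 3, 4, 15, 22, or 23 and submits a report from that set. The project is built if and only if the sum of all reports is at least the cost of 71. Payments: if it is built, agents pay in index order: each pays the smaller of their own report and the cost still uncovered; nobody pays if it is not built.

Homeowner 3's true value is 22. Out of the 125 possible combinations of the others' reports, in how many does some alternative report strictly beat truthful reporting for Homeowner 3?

20

Others report (15, 22, 22): truth gives 0; report 15 gives 7 > 0. Violating.
Others report (15, 22, 23): truth gives 0; report 15 gives 7 > 0. Violating.
Others report (15, 23, 22): truth gives 0; report 15 gives 7 > 0. Violating.
Others report (15, 23, 23): truth gives 0; report 15 gives 7 > 0. Violating.
Others report (3, 3, 3): truth gives 0; no alternative beats it.
Others report (3, 3, 4): truth gives 0; no alternative beats it.
(Checking all 125 profiles: 20 have a profitable deviation, 105 do not.)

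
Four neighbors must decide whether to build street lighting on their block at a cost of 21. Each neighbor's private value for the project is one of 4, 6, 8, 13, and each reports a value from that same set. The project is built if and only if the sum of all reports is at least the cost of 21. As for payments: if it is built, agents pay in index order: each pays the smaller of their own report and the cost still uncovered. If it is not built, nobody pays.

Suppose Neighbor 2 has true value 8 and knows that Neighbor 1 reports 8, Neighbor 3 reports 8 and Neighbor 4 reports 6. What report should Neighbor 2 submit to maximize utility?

Report 4: project built, pays 4, utility 8 - 4 = 4.
Report 6: project built, pays 6, utility 8 - 6 = 2.
Report 8: project built, pays 8, utility 8 - 8 = 0.
Report 13: project built, pays 13, utility 8 - 13 = -5.
The best choice is 4 with utility 4.

4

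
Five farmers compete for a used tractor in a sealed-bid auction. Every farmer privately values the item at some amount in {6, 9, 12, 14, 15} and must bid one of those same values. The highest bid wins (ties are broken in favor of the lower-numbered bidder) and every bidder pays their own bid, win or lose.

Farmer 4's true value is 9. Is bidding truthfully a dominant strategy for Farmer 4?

No

Consider the case where Farmer 1 bids 6, Farmer 2 bids 6, Farmer 3 bids 6 and Farmer 5 bids 12.
Truthful bid 9: loses but pays 9, utility -9.
Bid 6 instead: loses but pays 6, utility -6.
Since -6 > -9, bidding 6 is strictly better here, so truthful bidding is not dominant.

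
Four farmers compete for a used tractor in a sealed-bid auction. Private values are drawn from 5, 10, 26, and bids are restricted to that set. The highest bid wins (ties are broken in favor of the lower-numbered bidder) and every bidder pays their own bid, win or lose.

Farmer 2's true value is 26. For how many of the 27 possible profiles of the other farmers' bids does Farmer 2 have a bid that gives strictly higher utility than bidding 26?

13

Others bid (5, 5, 5): truth gives 0; bid 10 gives 16 > 0. Violating.
Others bid (5, 5, 10): truth gives 0; bid 10 gives 16 > 0. Violating.
Others bid (5, 10, 5): truth gives 0; bid 10 gives 16 > 0. Violating.
Others bid (5, 10, 10): truth gives 0; bid 10 gives 16 > 0. Violating.
Others bid (5, 5, 26): truth gives 0; no alternative beats it.
Others bid (5, 10, 26): truth gives 0; no alternative beats it.
(Checking all 27 profiles: 13 have a profitable deviation, 14 do not.)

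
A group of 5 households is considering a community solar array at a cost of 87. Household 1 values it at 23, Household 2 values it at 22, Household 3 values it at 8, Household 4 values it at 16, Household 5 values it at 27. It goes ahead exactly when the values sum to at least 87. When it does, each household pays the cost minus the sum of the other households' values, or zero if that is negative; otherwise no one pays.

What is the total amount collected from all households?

Total value 96 ≥ cost 87, so it is built.
Household 1: others sum to 73; max(0, 87 - 73) = 14.
Household 2: others sum to 74; max(0, 87 - 74) = 13.
Household 3: others sum to 88; max(0, 87 - 88) = 0.
Household 4: others sum to 80; max(0, 87 - 80) = 7.
Household 5: others sum to 69; max(0, 87 - 69) = 18.
Total collected = 14 + 13 + 0 + 7 + 18 = 52.

52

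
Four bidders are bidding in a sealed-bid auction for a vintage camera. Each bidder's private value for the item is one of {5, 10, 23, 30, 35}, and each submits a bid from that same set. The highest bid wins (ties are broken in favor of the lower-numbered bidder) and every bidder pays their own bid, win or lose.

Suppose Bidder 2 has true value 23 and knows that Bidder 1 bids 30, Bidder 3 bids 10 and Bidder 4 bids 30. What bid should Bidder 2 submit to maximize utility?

Bid 5: loses but pays 5, utility -5.
Bid 10: loses but pays 10, utility -10.
Bid 23: loses but pays 23, utility -23.
Bid 30: loses but pays 30, utility -30.
Bid 35: wins, pays 35, utility 23 - 35 = -12.
The best choice is 5 with utility -5.

5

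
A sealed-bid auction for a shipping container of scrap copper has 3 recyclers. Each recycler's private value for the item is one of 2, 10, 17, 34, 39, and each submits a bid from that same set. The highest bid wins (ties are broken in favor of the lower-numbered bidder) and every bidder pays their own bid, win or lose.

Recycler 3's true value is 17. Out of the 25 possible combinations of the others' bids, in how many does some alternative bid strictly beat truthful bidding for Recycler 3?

Others bid (2, 2): truth gives 0; bid 10 gives 7 > 0. Violating.
Others bid (2, 17): truth gives -17; bid 2 gives -2 > -17. Violating.
Others bid (2, 34): truth gives -17; bid 2 gives -2 > -17. Violating.
Others bid (2, 39): truth gives -17; bid 2 gives -2 > -17. Violating.
Others bid (2, 10): truth gives 0; no alternative beats it.
Others bid (10, 2): truth gives 0; no alternative beats it.
(Checking all 25 profiles: 22 have a profitable deviation, 3 do not.)

22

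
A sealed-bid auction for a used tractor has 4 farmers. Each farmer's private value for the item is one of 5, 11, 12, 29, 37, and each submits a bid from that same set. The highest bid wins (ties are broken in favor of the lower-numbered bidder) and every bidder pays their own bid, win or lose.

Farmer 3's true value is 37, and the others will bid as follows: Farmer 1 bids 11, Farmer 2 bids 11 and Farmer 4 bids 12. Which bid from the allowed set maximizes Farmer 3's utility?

Bid 5: loses but pays 5, utility -5.
Bid 11: loses but pays 11, utility -11.
Bid 12: wins, pays 12, utility 37 - 12 = 25.
Bid 29: wins, pays 29, utility 37 - 29 = 8.
Bid 37: wins, pays 37, utility 37 - 37 = 0.
The best choice is 12 with utility 25.

12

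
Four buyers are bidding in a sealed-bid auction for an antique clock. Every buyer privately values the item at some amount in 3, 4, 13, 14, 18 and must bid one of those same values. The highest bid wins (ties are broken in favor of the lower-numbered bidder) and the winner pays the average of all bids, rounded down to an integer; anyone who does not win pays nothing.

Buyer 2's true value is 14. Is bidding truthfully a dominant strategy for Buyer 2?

No

Consider the case where Buyer 1 bids 3, Buyer 3 bids 3 and Buyer 4 bids 3.
Truthful bid 14: wins, pays 5, utility 14 - 5 = 9.
Bid 4 instead: wins, pays 3, utility 14 - 3 = 11.
Since 11 > 9, bidding 4 is strictly better here, so truthful bidding is not dominant.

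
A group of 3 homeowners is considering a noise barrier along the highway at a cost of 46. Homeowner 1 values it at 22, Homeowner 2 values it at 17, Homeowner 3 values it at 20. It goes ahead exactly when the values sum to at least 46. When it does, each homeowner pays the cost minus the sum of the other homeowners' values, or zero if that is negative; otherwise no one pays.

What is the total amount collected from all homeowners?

20

Total value 59 ≥ cost 46, so it is built.
Homeowner 1: others sum to 37; max(0, 46 - 37) = 9.
Homeowner 2: others sum to 42; max(0, 46 - 42) = 4.
Homeowner 3: others sum to 39; max(0, 46 - 39) = 7.
Total collected = 9 + 4 + 7 = 20.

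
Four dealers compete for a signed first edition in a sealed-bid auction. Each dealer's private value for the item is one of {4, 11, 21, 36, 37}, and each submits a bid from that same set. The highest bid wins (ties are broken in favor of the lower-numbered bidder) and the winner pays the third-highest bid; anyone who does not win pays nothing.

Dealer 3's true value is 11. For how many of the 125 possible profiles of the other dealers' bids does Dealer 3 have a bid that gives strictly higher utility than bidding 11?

9

Others bid (4, 4, 21): truth gives 0; bid 21 gives 7 > 0. Violating.
Others bid (4, 4, 36): truth gives 0; bid 36 gives 7 > 0. Violating.
Others bid (4, 4, 37): truth gives 0; bid 37 gives 7 > 0. Violating.
Others bid (4, 11, 4): truth gives 0; bid 21 gives 7 > 0. Violating.
Others bid (4, 4, 4): truth gives 7; no alternative beats it.
Others bid (4, 4, 11): truth gives 7; no alternative beats it.
(Checking all 125 profiles: 9 have a profitable deviation, 116 do not.)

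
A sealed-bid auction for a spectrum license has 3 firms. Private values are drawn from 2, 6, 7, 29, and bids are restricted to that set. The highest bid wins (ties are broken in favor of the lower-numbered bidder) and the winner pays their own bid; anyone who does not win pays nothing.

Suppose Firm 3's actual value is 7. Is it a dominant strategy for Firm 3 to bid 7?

Consider the case where Firm 1 bids 2 and Firm 2 bids 2.
Truthful bid 7: wins, pays 7, utility 7 - 7 = 0.
Bid 6 instead: wins, pays 6, utility 7 - 6 = 1.
Since 1 > 0, bidding 6 is strictly better here, so truthful bidding is not dominant.

No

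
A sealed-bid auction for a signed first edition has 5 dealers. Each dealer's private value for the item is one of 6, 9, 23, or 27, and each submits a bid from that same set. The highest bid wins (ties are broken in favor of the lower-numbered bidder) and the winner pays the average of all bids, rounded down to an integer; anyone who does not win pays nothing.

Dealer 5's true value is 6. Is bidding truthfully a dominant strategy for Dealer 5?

Yes

Check each profile of the others' bids and compare truth against every alternative bid.
Others bid (6, 6, 6, 6): truth gives 0, best alternative gives 0.
Others bid (6, 6, 6, 9): truth gives 0, best alternative gives 0.
Others bid (6, 6, 6, 23): truth gives 0, best alternative gives 0.
Others bid (6, 6, 6, 27): truth gives 0, best alternative gives 0.
Others bid (6, 6, 9, 6): truth gives 0, best alternative gives 0.
Others bid (6, 6, 9, 9): truth gives 0, best alternative gives 0.
(Remaining 250 profiles checked similarly; truth is weakly best in each.)
In every case the truthful bid is at least as good as any alternative, so it is a dominant strategy.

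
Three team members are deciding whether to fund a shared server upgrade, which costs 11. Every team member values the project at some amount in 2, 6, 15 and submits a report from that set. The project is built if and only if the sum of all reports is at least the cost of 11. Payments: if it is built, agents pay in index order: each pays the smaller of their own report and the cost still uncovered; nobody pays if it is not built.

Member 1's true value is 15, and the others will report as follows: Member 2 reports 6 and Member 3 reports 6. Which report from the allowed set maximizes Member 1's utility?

Report 2: project built, pays 2, utility 15 - 2 = 13.
Report 6: project built, pays 6, utility 15 - 6 = 9.
Report 15: project built, pays 11, utility 15 - 11 = 4.
The best choice is 2 with utility 13.

2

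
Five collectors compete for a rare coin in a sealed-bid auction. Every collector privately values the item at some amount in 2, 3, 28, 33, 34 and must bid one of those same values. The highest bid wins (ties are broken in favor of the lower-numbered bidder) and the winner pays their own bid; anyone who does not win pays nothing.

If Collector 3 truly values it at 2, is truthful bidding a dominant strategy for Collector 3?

Yes

Check each profile of the others' bids and compare truth against every alternative bid.
Others bid (2, 2, 2, 2): truth gives 0, best alternative gives -1.
Others bid (2, 2, 2, 3): truth gives 0, best alternative gives -1.
Others bid (2, 2, 3, 2): truth gives 0, best alternative gives -1.
Others bid (2, 2, 3, 3): truth gives 0, best alternative gives -1.
Others bid (2, 2, 2, 28): truth gives 0, best alternative gives 0.
Others bid (2, 2, 2, 33): truth gives 0, best alternative gives 0.
(Remaining 619 profiles checked similarly; truth is weakly best in each.)
In every case the truthful bid is at least as good as any alternative, so it is a dominant strategy.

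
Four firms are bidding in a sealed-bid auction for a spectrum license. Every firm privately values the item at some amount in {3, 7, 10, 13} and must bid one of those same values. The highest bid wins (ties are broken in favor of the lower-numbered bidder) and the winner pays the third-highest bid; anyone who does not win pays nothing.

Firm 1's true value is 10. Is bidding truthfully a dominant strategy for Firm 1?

Consider the case where Firm 2 bids 3, Firm 3 bids 3 and Firm 4 bids 13.
Truthful bid 10: loses, pays 0, utility 0.
Bid 13 instead: wins, pays 3, utility 10 - 3 = 7.
Since 7 > 0, bidding 13 is strictly better here, so truthful bidding is not dominant.

No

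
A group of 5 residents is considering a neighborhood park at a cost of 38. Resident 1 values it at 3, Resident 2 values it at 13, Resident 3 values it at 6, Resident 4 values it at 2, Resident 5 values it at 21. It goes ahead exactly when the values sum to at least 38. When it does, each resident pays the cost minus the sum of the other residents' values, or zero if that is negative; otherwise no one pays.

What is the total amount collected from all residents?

20

Total value 45 ≥ cost 38, so it is built.
Resident 1: others sum to 42; max(0, 38 - 42) = 0.
Resident 2: others sum to 32; max(0, 38 - 32) = 6.
Resident 3: others sum to 39; max(0, 38 - 39) = 0.
Resident 4: others sum to 43; max(0, 38 - 43) = 0.
Resident 5: others sum to 24; max(0, 38 - 24) = 14.
Total collected = 0 + 6 + 0 + 0 + 14 = 20.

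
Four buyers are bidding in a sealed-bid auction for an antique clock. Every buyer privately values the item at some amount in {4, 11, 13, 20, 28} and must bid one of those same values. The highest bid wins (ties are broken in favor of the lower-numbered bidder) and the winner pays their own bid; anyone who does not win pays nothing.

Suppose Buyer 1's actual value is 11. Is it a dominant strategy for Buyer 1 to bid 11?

No

Consider the case where Buyer 2 bids 4, Buyer 3 bids 4 and Buyer 4 bids 4.
Truthful bid 11: wins, pays 11, utility 11 - 11 = 0.
Bid 4 instead: wins, pays 4, utility 11 - 4 = 7.
Since 7 > 0, bidding 4 is strictly better here, so truthful bidding is not dominant.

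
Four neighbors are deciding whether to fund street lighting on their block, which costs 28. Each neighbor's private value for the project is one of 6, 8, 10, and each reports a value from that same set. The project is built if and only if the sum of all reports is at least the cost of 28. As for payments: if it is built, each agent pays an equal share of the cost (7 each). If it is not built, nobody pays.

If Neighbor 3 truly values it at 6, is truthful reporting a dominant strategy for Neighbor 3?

Check each profile of the others' reports and compare truth against every alternative report.
Others report (6, 6, 8): truth gives 0, best alternative gives -1.
Others report (6, 8, 6): truth gives 0, best alternative gives -1.
Others report (8, 6, 6): truth gives 0, best alternative gives -1.
Others report (6, 6, 10): truth gives -1, best alternative gives -1.
Others report (6, 8, 8): truth gives -1, best alternative gives -1.
Others report (6, 8, 10): truth gives -1, best alternative gives -1.
(Remaining 21 profiles checked similarly; truth is weakly best in each.)
In every case the truthful report is at least as good as any alternative, so it is a dominant strategy.

Yes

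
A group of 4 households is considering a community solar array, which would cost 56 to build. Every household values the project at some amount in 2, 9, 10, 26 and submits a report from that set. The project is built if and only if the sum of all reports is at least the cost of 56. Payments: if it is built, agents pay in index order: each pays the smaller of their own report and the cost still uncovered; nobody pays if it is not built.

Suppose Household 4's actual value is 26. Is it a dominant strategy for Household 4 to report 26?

Check each profile of the others' reports and compare truth against every alternative report.
Others report (9, 10, 26): truth gives 15, best alternative gives 0.
Others report (9, 26, 10): truth gives 15, best alternative gives 0.
Others report (10, 9, 26): truth gives 15, best alternative gives 0.
Others report (10, 26, 9): truth gives 15, best alternative gives 0.
Others report (26, 9, 10): truth gives 15, best alternative gives 0.
Others report (26, 10, 9): truth gives 15, best alternative gives 0.
(Remaining 58 profiles checked similarly; truth is weakly best in each.)
In every case the truthful report is at least as good as any alternative, so it is a dominant strategy.

Yes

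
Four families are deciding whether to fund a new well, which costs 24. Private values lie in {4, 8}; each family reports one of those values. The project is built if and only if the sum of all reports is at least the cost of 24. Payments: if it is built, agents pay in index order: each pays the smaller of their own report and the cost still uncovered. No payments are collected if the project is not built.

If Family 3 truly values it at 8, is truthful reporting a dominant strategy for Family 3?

No

Consider the case where Family 1 reports 4, Family 2 reports 8 and Family 4 reports 8.
Truthful report 8: project built, pays 8, utility 8 - 8 = 0.
Report 4 instead: project built, pays 4, utility 8 - 4 = 4.
Since 4 > 0, reporting 4 is strictly better here, so truthful reporting is not dominant.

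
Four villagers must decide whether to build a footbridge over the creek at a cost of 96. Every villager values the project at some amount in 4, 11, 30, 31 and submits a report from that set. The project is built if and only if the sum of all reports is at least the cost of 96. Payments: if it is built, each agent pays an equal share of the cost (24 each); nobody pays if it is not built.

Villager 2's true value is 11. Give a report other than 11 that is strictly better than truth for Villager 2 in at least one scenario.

4

Suppose Villager 1 reports 30, Villager 3 reports 30 and Villager 4 reports 30.
Report 11: project built, pays 24, utility 11 - 24 = -13.
Report 4: project not built, utility 0.
So reporting 4 beats truth here (0 > -13).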